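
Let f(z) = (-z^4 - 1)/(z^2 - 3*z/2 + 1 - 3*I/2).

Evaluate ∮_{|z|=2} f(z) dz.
By the residue theorem, ∮_C f(z) dz = 2πi · (sum of the residues of f at the poles inside |z| = 2).

The denominator factors as (z + I)*(z - 3/2 - I), so the singularities of f are simple poles at z = -I, z = 3/2 + I.
  |-I|² = 1 < 4 = 2², so this pole is inside the contour.
  |3/2 + I|² = 13/4 < 4 = 2², so this pole is inside the contour.

With P(z) = -z^4 - 1 and Q(z) = z^2 - 3*z/2 + 1 - 3*I/2, each pole is simple, so Res(f, z₀) = P(z₀)/Q'(z₀) with Q'(z) = 2*z - 3/2.
  Res(f, -I) = P(-I)/Q'(-I) = (-2)/(-3/2 - 2*I) = 12/25 - 16*I/25
  Res(f, 3/2 + I) = P(3/2 + I)/Q'(3/2 + I) = (103/16 - 15*I/2)/(3/2 + 2*I) = -171/200 - 193*I/50

Sum of residues inside C: -3/8 - 9*I/2
∮_C f(z) dz = 2πi · (-3/8 - 9*I/2) = pi*(9 - 3*I/4)

Final answer: pi*(9 - 3*I/4)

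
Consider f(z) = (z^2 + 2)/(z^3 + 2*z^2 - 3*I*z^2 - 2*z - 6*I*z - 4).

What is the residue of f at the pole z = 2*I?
1/2 + I/2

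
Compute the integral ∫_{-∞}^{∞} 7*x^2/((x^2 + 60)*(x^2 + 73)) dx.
Let f(z) = 7*z^2/((z^2 + 60)*(z^2 + 73)). The denominator has no real zeros and deg Q - deg P = 2 ≥ 2, so the integral of f over the upper semicircle |z| = R tends to 0 as R → ∞. Closing the contour in the upper half-plane,
  ∫_{-∞}^{∞} f(x) dx = 2πi · Σ Res(f, z_k)  over the poles with Im z_k > 0.

Zeros of the denominator: z^2 + 60 = 0 gives z = ±2*sqrt(15)*I; z^2 + 73 = 0 gives z = ±sqrt(73)*I.
Upper half-plane: z = 2*sqrt(15)*I, z = sqrt(73)*I (simple).

Each pole is a simple zero of Q(z) = z^4 + 133*z^2 + 4380, so Res(f, z₀) = P(z₀)/Q'(z₀) with P(z) = 7*z^2, Q'(z) = 4*z^3 + 266*z:
  Res(f, 2*sqrt(15)*I) = (-420)/(52*sqrt(15)*I) = 7*sqrt(15)*I/13
  Res(f, sqrt(73)*I) = (-511)/(-26*sqrt(73)*I) = -7*sqrt(73)*I/26

Sum of residues: 7*I*(-sqrt(73) + 2*sqrt(15))/26
∫_{-∞}^{∞} f(x) dx = 2πi · (7*I*(-sqrt(73) + 2*sqrt(15))/26) = 7*pi*(-2*sqrt(15) + sqrt(73))/13

Final answer: 7*pi*(-2*sqrt(15) + sqrt(73))/13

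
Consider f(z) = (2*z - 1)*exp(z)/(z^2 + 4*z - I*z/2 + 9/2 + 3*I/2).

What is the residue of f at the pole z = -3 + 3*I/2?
(86/41 + 46*I/41)*exp(-3 + 3*I/2)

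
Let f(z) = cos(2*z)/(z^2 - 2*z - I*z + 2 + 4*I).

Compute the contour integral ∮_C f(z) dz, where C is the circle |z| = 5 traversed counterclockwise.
pi*(6/13 - 4*I/13)*cosh(4) + pi*(-6/13 + 4*I/13)*cos(4 - 2*I)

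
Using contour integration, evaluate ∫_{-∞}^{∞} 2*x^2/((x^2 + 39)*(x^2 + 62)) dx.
Let f(z) = 2*z^2/((z^2 + 39)*(z^2 + 62)). The denominator has no real zeros and deg Q - deg P = 2 ≥ 2, so the integral of f over the upper semicircle |z| = R tends to 0 as R → ∞. Closing the contour in the upper half-plane,
  ∫_{-∞}^{∞} f(x) dx = 2πi · Σ Res(f, z_k)  over the poles with Im z_k > 0.

Zeros of the denominator: z^2 + 39 = 0 gives z = ±sqrt(39)*I; z^2 + 62 = 0 gives z = ±sqrt(62)*I.
Upper half-plane: z = sqrt(39)*I, z = sqrt(62)*I (simple).

Each pole is a simple zero of Q(z) = z^4 + 101*z^2 + 2418, so Res(f, z₀) = P(z₀)/Q'(z₀) with P(z) = 2*z^2, Q'(z) = 4*z^3 + 202*z:
  Res(f, sqrt(39)*I) = (-78)/(46*sqrt(39)*I) = sqrt(39)*I/23
  Res(f, sqrt(62)*I) = (-124)/(-46*sqrt(62)*I) = -sqrt(62)*I/23

Sum of residues: I*(-sqrt(62) + sqrt(39))/23
∫_{-∞}^{∞} f(x) dx = 2πi · (I*(-sqrt(62) + sqrt(39))/23) = 2*pi*(-sqrt(39) + sqrt(62))/23

Final answer: 2*pi*(-sqrt(39) + sqrt(62))/23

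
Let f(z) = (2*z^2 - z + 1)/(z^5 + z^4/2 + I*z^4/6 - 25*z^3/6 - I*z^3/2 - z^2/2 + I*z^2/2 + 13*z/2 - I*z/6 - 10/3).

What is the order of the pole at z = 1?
Factor the denominator:
  z^5 + z^4/2 + I*z^4/6 - 25*z^3/6 - I*z^3/2 - z^2/2 + I*z^2/2 + 13*z/2 - I*z/6 - 10/3 = (z - 1)^3*(z + 3/2 - I/2)*(z + 2 + 2*I/3)

The numerator P(z) = 2*z^2 - z + 1 has P(1) = 2 ≠ 0, so no factor of (z - 1) cancels.
Near z = 1 we can therefore write f(z) = g(z)/(z - 1)^3 with g analytic at 1 and g(1) ≠ 0 (g is the numerator divided by the remaining denominator factors).

Hence z = 1 is a pole of order 3.

Final answer: 3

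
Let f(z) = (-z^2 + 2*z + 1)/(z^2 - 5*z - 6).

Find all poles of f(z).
The singularities of f are the zeros of the denominator. Factoring,
  z^2 - 5*z - 6 = (z + 1)*(z - 6)
so the candidates are z = -1, z = 6.

Check the numerator P(z) = -z^2 + 2*z + 1 at each one:
  P(-1) = -2 ≠ 0, so z = -1 is a (simple) pole.
  P(6) = -23 ≠ 0, so z = 6 is a (simple) pole.

Poles of f: {-1, 6}

Final answer: {-1, 6}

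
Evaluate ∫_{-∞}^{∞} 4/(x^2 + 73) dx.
Let f(z) = 4/(z^2 + 73). The denominator has no real zeros and deg Q - deg P = 2 ≥ 2, so the integral of f over the upper semicircle |z| = R tends to 0 as R → ∞. Closing the contour in the upper half-plane,
  ∫_{-∞}^{∞} f(x) dx = 2πi · Σ Res(f, z_k)  over the poles with Im z_k > 0.

Zeros of the denominator: z^2 + 73 = 0 gives z = ±sqrt(73)*I.
Upper half-plane: z = sqrt(73)*I (simple).

Each pole is a simple zero of Q(z) = z^2 + 73, so Res(f, z₀) = P(z₀)/Q'(z₀) with P(z) = 4, Q'(z) = 2*z:
  Res(f, sqrt(73)*I) = (4)/(2*sqrt(73)*I) = -2*sqrt(73)*I/73

∫_{-∞}^{∞} f(x) dx = 2πi · (-2*sqrt(73)*I/73) = 4*sqrt(73)*pi/73

Final answer: 4*sqrt(73)*pi/73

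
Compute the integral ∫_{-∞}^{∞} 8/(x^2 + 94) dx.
Let f(z) = 8/(z^2 + 94). The denominator has no real zeros and deg Q - deg P = 2 ≥ 2, so the integral of f over the upper semicircle |z| = R tends to 0 as R → ∞. Closing the contour in the upper half-plane,
  ∫_{-∞}^{∞} f(x) dx = 2πi · Σ Res(f, z_k)  over the poles with Im z_k > 0.

Zeros of the denominator: z^2 + 94 = 0 gives z = ±sqrt(94)*I.
Upper half-plane: z = sqrt(94)*I (simple).

Each pole is a simple zero of Q(z) = z^2 + 94, so Res(f, z₀) = P(z₀)/Q'(z₀) with P(z) = 8, Q'(z) = 2*z:
  Res(f, sqrt(94)*I) = (8)/(2*sqrt(94)*I) = -2*sqrt(94)*I/47

∫_{-∞}^{∞} f(x) dx = 2πi · (-2*sqrt(94)*I/47) = 4*sqrt(94)*pi/47

Final answer: 4*sqrt(94)*pi/47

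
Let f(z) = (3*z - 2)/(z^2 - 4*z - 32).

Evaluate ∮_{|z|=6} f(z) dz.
7*I*pi/3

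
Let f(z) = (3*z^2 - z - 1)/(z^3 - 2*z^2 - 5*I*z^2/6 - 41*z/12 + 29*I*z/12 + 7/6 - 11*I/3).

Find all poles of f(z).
{-3/2 + I, 1/2 - I/2, 3 + I/3}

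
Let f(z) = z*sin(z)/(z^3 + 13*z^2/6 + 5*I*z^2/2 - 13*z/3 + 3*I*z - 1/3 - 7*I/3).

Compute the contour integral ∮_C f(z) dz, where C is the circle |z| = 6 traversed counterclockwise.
By the residue theorem, ∮_C f(z) dz = 2πi · (sum of the residues of f at the poles inside |z| = 6).

The denominator factors as (z + 3 + I)*(z - 1/2 + I/2)*(z - 1/3 + I), so the singularities of f are simple poles at z = -3 - I, z = 1/2 - I/2, z = 1/3 - I.
  |-3 - I|² = 10 < 36 = 6², so this pole is inside the contour.
  |1/2 - I/2|² = 1/2 < 36 = 6², so this pole is inside the contour.
  |1/3 - I|² = 10/9 < 36 = 6², so this pole is inside the contour.

With P(z) = z*sin(z) and Q(z) = z^3 + 13*z^2/6 + 5*I*z^2/2 - 13*z/3 + 3*I*z - 1/3 - 7*I/3, each pole is simple, so Res(f, z₀) = P(z₀)/Q'(z₀) with Q'(z) = 3*z^2 + 13*z/3 + 5*I*z - 13/3 + 3*I.
  Res(f, -3 - I) = P(-3 - I)/Q'(-3 - I) = ((3 + I)*sin(3 + I))/(35/3 + 5*I/3) = (33/125 + 6*I/125)*sin(3 + I)
  Res(f, 1/2 - I/2) = P(1/2 - I/2)/Q'(1/2 - I/2) = ((1/2 - I/2)*sin(1/2 - I/2))/(1/3 + 11*I/6) = (-27/125 - 39*I/125)*sin(1/2 - I/2)
  Res(f, 1/3 - I) = P(1/3 - I)/Q'(1/3 - I) = ((1/3 - I)*sin(1/3 - I))/(-5/9 - 5*I/3) = (12/25 + 9*I/25)*sin(1/3 - I)

Sum of residues inside C: (12/25 + 9*I/25)*sin(1/3 - I) + (33/125 + 6*I/125)*sin(3 + I) + (-27/125 - 39*I/125)*sin(1/2 - I/2)
∮_C f(z) dz = 2πi · ((12/25 + 9*I/25)*sin(1/3 - I) + (33/125 + 6*I/125)*sin(3 + I) + (-27/125 - 39*I/125)*sin(1/2 - I/2)) = pi*(78/125 - 54*I/125)*sin(1/2 - I/2) + pi*(-12/125 + 66*I/125)*sin(3 + I) + pi*(-18/25 + 24*I/25)*sin(1/3 - I)

Final answer: pi*(78/125 - 54*I/125)*sin(1/2 - I/2) + pi*(-12/125 + 66*I/125)*sin(3 + I) + pi*(-18/25 + 24*I/25)*sin(1/3 - I)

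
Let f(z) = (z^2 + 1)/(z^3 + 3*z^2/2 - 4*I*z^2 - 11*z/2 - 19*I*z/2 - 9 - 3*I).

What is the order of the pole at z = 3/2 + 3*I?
1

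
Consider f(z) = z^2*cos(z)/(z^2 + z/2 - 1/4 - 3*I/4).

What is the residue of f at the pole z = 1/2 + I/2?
Write f(z) = P(z)/Q(z) with P(z) = z^2*cos(z) and Q(z) = z^2 + z/2 - 1/4 - 3*I/4.
The denominator factors as Q(z) = (z - 1/2 - I/2)*(z + 1 + I/2), so z = 1/2 + I/2 is a simple zero of Q and P is analytic there; z = 1/2 + I/2 is therefore a simple pole and
  Res(f, z₀) = P(z₀)/Q'(z₀).

Q'(z) = 2*z + 1/2, so Q'(1/2 + I/2) = 3/2 + I.
P(1/2 + I/2) = I*cos(1/2 + I/2)/2.

Res(f, 1/2 + I/2) = (I*cos(1/2 + I/2)/2)/(3/2 + I) = (2/13 + 3*I/13)*cos(1/2 + I/2)

Final answer: (2/13 + 3*I/13)*cos(1/2 + I/2)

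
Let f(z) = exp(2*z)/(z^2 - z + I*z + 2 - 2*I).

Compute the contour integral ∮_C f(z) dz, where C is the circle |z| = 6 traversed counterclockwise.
By the residue theorem, ∮_C f(z) dz = 2πi · (sum of the residues of f at the poles inside |z| = 6).

The denominator factors as (z + 2*I)*(z - 1 - I), so the singularities of f are simple poles at z = -2*I, z = 1 + I.
  |-2*I|² = 4 < 36 = 6², so this pole is inside the contour.
  |1 + I|² = 2 < 36 = 6², so this pole is inside the contour.

With P(z) = exp(2*z) and Q(z) = z^2 - z + I*z + 2 - 2*I, each pole is simple, so Res(f, z₀) = P(z₀)/Q'(z₀) with Q'(z) = 2*z - 1 + I.
  Res(f, -2*I) = P(-2*I)/Q'(-2*I) = (exp(-4*I))/(-1 - 3*I) = (-1/10 + 3*I/10)*exp(-4*I)
  Res(f, 1 + I) = P(1 + I)/Q'(1 + I) = (exp(2 + 2*I))/(1 + 3*I) = (1/10 - 3*I/10)*exp(2 + 2*I)

Sum of residues inside C: (-1/10 + 3*I/10)*exp(-4*I) + (1/10 - 3*I/10)*exp(2 + 2*I)
∮_C f(z) dz = 2πi · ((-1/10 + 3*I/10)*exp(-4*I) + (1/10 - 3*I/10)*exp(2 + 2*I)) = pi*(-3/5 - I/5)*exp(-4*I) + pi*(3/5 + I/5)*exp(2 + 2*I)

Final answer: pi*(-3/5 - I/5)*exp(-4*I) + pi*(3/5 + I/5)*exp(2 + 2*I)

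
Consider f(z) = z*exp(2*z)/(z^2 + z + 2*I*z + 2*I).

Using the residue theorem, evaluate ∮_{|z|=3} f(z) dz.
By the residue theorem, ∮_C f(z) dz = 2πi · (sum of the residues of f at the poles inside |z| = 3).

The denominator factors as (z + 1)*(z + 2*I), so the singularities of f are simple poles at z = -1, z = -2*I.
  |-1|² = 1 < 9 = 3², so this pole is inside the contour.
  |-2*I|² = 4 < 9 = 3², so this pole is inside the contour.

With P(z) = z*exp(2*z) and Q(z) = z^2 + z + 2*I*z + 2*I, each pole is simple, so Res(f, z₀) = P(z₀)/Q'(z₀) with Q'(z) = 2*z + 1 + 2*I.
  Res(f, -1) = P(-1)/Q'(-1) = (-exp(-2))/(-1 + 2*I) = (1/5 + 2*I/5)*exp(-2)
  Res(f, -2*I) = P(-2*I)/Q'(-2*I) = (-2*I*exp(-4*I))/(1 - 2*I) = (4/5 - 2*I/5)*exp(-4*I)

Sum of residues inside C: (1/5 + 2*I/5)*exp(-2) + (4/5 - 2*I/5)*exp(-4*I)
∮_C f(z) dz = 2πi · ((1/5 + 2*I/5)*exp(-2) + (4/5 - 2*I/5)*exp(-4*I)) = pi*(4/5 + 8*I/5)*exp(-4*I) + pi*(-4/5 + 2*I/5)*exp(-2)

Final answer: pi*(4/5 + 8*I/5)*exp(-4*I) + pi*(-4/5 + 2*I/5)*exp(-2)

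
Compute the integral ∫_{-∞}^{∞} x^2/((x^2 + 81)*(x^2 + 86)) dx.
Let f(z) = z^2/((z^2 + 81)*(z^2 + 86)). The denominator has no real zeros and deg Q - deg P = 2 ≥ 2, so the integral of f over the upper semicircle |z| = R tends to 0 as R → ∞. Closing the contour in the upper half-plane,
  ∫_{-∞}^{∞} f(x) dx = 2πi · Σ Res(f, z_k)  over the poles with Im z_k > 0.

Zeros of the denominator: z^2 + 86 = 0 gives z = ±sqrt(86)*I; z^2 + 81 = 0 gives z = ±9*I.
Upper half-plane: z = 9*I, z = sqrt(86)*I (simple).

Each pole is a simple zero of Q(z) = z^4 + 167*z^2 + 6966, so Res(f, z₀) = P(z₀)/Q'(z₀) with P(z) = z^2, Q'(z) = 4*z^3 + 334*z:
  Res(f, 9*I) = (-81)/(90*I) = 9*I/10
  Res(f, sqrt(86)*I) = (-86)/(-10*sqrt(86)*I) = -sqrt(86)*I/10

Sum of residues: I*(9 - sqrt(86))/10
∫_{-∞}^{∞} f(x) dx = 2πi · (I*(9 - sqrt(86))/10) = pi*(-9 + sqrt(86))/5

Final answer: pi*(-9 + sqrt(86))/5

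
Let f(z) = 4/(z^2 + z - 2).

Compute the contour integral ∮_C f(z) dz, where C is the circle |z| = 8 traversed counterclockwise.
By the residue theorem, ∮_C f(z) dz = 2πi · (sum of the residues of f at the poles inside |z| = 8).

The denominator factors as (z - 1)*(z + 2), so the singularities of f are simple poles at z = 1, z = -2.
  |1|² = 1 < 64 = 8², so this pole is inside the contour.
  |-2|² = 4 < 64 = 8², so this pole is inside the contour.

With P(z) = 4 and Q(z) = z^2 + z - 2, each pole is simple, so Res(f, z₀) = P(z₀)/Q'(z₀) with Q'(z) = 2*z + 1.
  Res(f, 1) = P(1)/Q'(1) = (4)/(3) = 4/3
  Res(f, -2) = P(-2)/Q'(-2) = (4)/(-3) = -4/3

Sum of residues inside C: 0
∮_C f(z) dz = 2πi · (0) = 0

Final answer: 0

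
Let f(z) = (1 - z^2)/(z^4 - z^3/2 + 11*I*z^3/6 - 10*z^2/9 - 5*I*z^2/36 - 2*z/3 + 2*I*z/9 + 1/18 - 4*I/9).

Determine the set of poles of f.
The singularities of f are the zeros of the denominator. Factoring,
  z^4 - z^3/2 + 11*I*z^3/6 - 10*z^2/9 - 5*I*z^2/36 - 2*z/3 + 2*I*z/9 + 1/18 - 4*I/9 = (z - 1/3 + I/3)*(z - 1 + I)*(z + 1/2 + I)*(z + 1/3 - I/2)
so the candidates are z = 1/3 - I/3, z = 1 - I, z = -1/2 - I, z = -1/3 + I/2.

Check the numerator P(z) = 1 - z^2 at each one:
  P(1/3 - I/3) = 1 + 2*I/9 ≠ 0, so z = 1/3 - I/3 is a (simple) pole.
  P(1 - I) = 1 + 2*I ≠ 0, so z = 1 - I is a (simple) pole.
  P(-1/2 - I) = 7/4 - I ≠ 0, so z = -1/2 - I is a (simple) pole.
  P(-1/3 + I/2) = 41/36 + I/3 ≠ 0, so z = -1/3 + I/2 is a (simple) pole.

Poles of f: {-1/2 - I, -1/3 + I/2, 1/3 - I/3, 1 - I}

Final answer: {-1/2 - I, -1/3 + I/2, 1/3 - I/3, 1 - I}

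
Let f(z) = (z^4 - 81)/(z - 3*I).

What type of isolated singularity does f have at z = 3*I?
removable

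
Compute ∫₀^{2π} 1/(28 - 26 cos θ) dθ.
Call the integral J. The integrand is 2π-periodic and we integrate over a full period, so shifting θ does not change the value (θ → θ + π flips the sign of the trig term). Hence
  J = ∫₀^{2π} dθ/(28 + 26 cos θ).
Put z = e^{iθ}: then cos θ = (z + 1/z)/2, dθ = dz/(iz), and z runs once counterclockwise around |z| = 1:
  J = ∮_{|z|=1} 1/(28 + 26*(z + 1/z)/2) · dz/(iz) = (2/i) ∮_{|z|=1} dz/(26*z^2 + 56*z + 26).
The roots of 26*z^2 + 56*z + 26 are z = (-28 ± sqrt(28^2 - 26^2))/26, with sqrt(108) = 6*sqrt(3); their product is 1, so only z₊ = -14/13 + 3*sqrt(3)/13 lies inside the unit circle (z₋ = -14/13 - 3*sqrt(3)/13 lies outside).
z₊ is a simple zero of q(z) = 26*z^2 + 56*z + 26, so Res(1/q, z₊) = 1/q'(z₊) with q'(z) = 52*z + 56; and q'(z₊) = 26*(z₊ - z₋) = 12*sqrt(3).
Therefore J = (2/i) · 2πi · 1/(12*sqrt(3)) = 2*pi/(6*sqrt(3)) = sqrt(3)*pi/9

Final answer: sqrt(3)*pi/9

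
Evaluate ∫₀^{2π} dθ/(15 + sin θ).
sqrt(14)*pi/28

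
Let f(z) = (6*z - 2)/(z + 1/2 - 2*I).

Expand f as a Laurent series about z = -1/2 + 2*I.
Put w = z - (-1/2 + 2*I), i.e. z = w - 1/2 + 2*I. The denominator is w, so it suffices to rewrite the numerator in powers of w.

P(z) = 6*z - 2
P(w - 1/2 + 2*I) = -5 + 12*I + 6*w

Dividing each term by w:
  f = (-5 + 12*I)/w + 6

Substituting back w = z + 1/2 - 2*I:
  f(z) = (-5 + 12*I)/(z + 1/2 - 2*I) + 6

The series is finite because the numerator is a polynomial; the negative powers form the principal part, and the coefficient of 1/(z + 1/2 - 2*I) gives Res(f, -1/2 + 2*I) = -5 + 12*I.

Final answer: (-5 + 12*I)/(z + 1/2 - 2*I) + 6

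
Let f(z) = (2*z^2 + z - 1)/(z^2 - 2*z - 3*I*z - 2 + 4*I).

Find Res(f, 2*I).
Write f(z) = P(z)/Q(z) with P(z) = 2*z^2 + z - 1 and Q(z) = z^2 - 2*z - 3*I*z - 2 + 4*I.
The denominator factors as Q(z) = (z - 2*I)*(z - 2 - I), so z = 2*I is a simple zero of Q and P is analytic there; z = 2*I is therefore a simple pole and
  Res(f, z₀) = P(z₀)/Q'(z₀).

Q'(z) = 2*z - 2 - 3*I, so Q'(2*I) = -2 + I.
P(2*I) = -9 + 2*I.

Res(f, 2*I) = (-9 + 2*I)/(-2 + I) = 4 + I

Final answer: 4 + I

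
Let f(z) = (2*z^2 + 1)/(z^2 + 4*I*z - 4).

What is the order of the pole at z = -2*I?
2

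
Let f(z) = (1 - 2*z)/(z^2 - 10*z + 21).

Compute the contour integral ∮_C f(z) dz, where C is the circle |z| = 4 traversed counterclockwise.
By the residue theorem, ∮_C f(z) dz = 2πi · (sum of the residues of f at the poles inside |z| = 4).

The denominator factors as (z - 3)*(z - 7), so the singularities of f are simple poles at z = 3, z = 7.
  |3|² = 9 < 16 = 4², so this pole is inside the contour.
  |7|² = 49 > 16 = 4², so this pole is outside the contour.

With P(z) = 1 - 2*z and Q(z) = z^2 - 10*z + 21, each pole is simple, so Res(f, z₀) = P(z₀)/Q'(z₀) with Q'(z) = 2*z - 10.
  Res(f, 3) = P(3)/Q'(3) = (-5)/(-4) = 5/4

∮_C f(z) dz = 2πi · (5/4) = 5*I*pi/2

Final answer: 5*I*pi/2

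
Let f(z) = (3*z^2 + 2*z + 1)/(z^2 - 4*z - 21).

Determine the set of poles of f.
The singularities of f are the zeros of the denominator. Factoring,
  z^2 - 4*z - 21 = (z + 3)*(z - 7)
so the candidates are z = -3, z = 7.

Check the numerator P(z) = 3*z^2 + 2*z + 1 at each one:
  P(-3) = 22 ≠ 0, so z = -3 is a (simple) pole.
  P(7) = 162 ≠ 0, so z = 7 is a (simple) pole.

Poles of f: {-3, 7}

Final answer: {-3, 7}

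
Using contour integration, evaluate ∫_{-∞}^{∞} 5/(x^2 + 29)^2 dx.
Let f(z) = 5/(z^2 + 29)^2. The denominator has no real zeros and deg Q - deg P = 4 ≥ 2, so the integral of f over the upper semicircle |z| = R tends to 0 as R → ∞. Closing the contour in the upper half-plane,
  ∫_{-∞}^{∞} f(x) dx = 2πi · Σ Res(f, z_k)  over the poles with Im z_k > 0.

Zeros of the denominator: z^2 + 29 = 0 gives z = ±sqrt(29)*I.
Upper half-plane: z = sqrt(29)*I (a pole of order 2).

Write f(z) = g(z)/(z - sqrt(29)*I)^2 with g(z) = 5/(z + sqrt(29)*I)^2. For a double pole, Res(f, z₀) = g'(z₀):
  g'(z) = -10/(z + sqrt(29)*I)^3
  Res(f, sqrt(29)*I) = g'(sqrt(29)*I) = -5*sqrt(29)*I/3364

∫_{-∞}^{∞} f(x) dx = 2πi · (-5*sqrt(29)*I/3364) = 5*sqrt(29)*pi/1682

Final answer: 5*sqrt(29)*pi/1682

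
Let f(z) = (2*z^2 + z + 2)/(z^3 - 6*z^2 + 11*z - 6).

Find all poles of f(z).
{1, 2, 3}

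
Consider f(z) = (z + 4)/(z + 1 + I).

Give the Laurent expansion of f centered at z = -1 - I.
Put w = z - (-1 - I), i.e. z = w - 1 - I. The denominator is w, so it suffices to rewrite the numerator in powers of w.

P(z) = z + 4
P(w - 1 - I) = 3 - I + w

Dividing each term by w:
  f = (3 - I)/w + 1

Substituting back w = z + 1 + I:
  f(z) = (3 - I)/(z + 1 + I) + 1

The series is finite because the numerator is a polynomial; the negative powers form the principal part, and the coefficient of 1/(z + 1 + I) gives Res(f, -1 - I) = 3 - I.

Final answer: (3 - I)/(z + 1 + I) + 1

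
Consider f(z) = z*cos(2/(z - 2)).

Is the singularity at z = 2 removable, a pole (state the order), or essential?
Let u = z - 2. Then
  cos(2/u) = Σ_{k≥0} (-1)^k (2)^(2k)/((2k)!·u^(2k)) = 1 - 2/u^2 + 2/(3*u^4) + ...
which has infinitely many negative powers of u, so cos(2/(z - 2)) has an essential singularity at z = 2.
The extra factor z is a nonzero polynomial; if the product had at most a pole at z = 2, dividing by that polynomial would leave cos(2/(z - 2)) with at most a pole too — contradiction. (Equivalently, the product's Laurent series still has infinitely many negative powers.)
So the singularity is essential.

Final answer: essential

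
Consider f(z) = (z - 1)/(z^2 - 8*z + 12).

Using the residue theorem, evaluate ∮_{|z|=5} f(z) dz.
By the residue theorem, ∮_C f(z) dz = 2πi · (sum of the residues of f at the poles inside |z| = 5).

The denominator factors as (z - 6)*(z - 2), so the singularities of f are simple poles at z = 6, z = 2.
  |6|² = 36 > 25 = 5², so this pole is outside the contour.
  |2|² = 4 < 25 = 5², so this pole is inside the contour.

With P(z) = z - 1 and Q(z) = z^2 - 8*z + 12, each pole is simple, so Res(f, z₀) = P(z₀)/Q'(z₀) with Q'(z) = 2*z - 8.
  Res(f, 2) = P(2)/Q'(2) = (1)/(-4) = -1/4

∮_C f(z) dz = 2πi · (-1/4) = -I*pi/2

Final answer: -I*pi/2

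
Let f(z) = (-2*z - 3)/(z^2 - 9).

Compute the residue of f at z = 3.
Write f(z) = P(z)/Q(z) with P(z) = -2*z - 3 and Q(z) = z^2 - 9.
The denominator factors as Q(z) = (z + 3)*(z - 3), so z = 3 is a simple zero of Q and P is analytic there; z = 3 is therefore a simple pole and
  Res(f, z₀) = P(z₀)/Q'(z₀).

Q'(z) = 2*z, so Q'(3) = 6.
P(3) = -9.

Res(f, 3) = (-9)/(6) = -3/2

Final answer: -3/2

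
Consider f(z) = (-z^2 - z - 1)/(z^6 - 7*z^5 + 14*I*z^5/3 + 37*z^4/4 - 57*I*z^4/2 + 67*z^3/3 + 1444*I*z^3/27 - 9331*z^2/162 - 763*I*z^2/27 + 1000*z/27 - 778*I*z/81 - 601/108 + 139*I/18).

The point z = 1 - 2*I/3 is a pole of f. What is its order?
4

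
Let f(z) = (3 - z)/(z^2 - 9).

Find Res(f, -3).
Write f(z) = P(z)/Q(z) with P(z) = 3 - z and Q(z) = z^2 - 9.
The denominator factors as Q(z) = (z + 3)*(z - 3), so z = -3 is a simple zero of Q and P is analytic there; z = -3 is therefore a simple pole and
  Res(f, z₀) = P(z₀)/Q'(z₀).

Q'(z) = 2*z, so Q'(-3) = -6.
P(-3) = 6.

Res(f, -3) = (6)/(-6) = -1

Final answer: -1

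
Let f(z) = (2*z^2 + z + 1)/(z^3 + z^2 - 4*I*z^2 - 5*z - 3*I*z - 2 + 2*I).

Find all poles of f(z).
The singularities of f are the zeros of the denominator. Factoring,
  z^3 + z^2 - 4*I*z^2 - 5*z - 3*I*z - 2 + 2*I = (z - I)*(z - 2*I)*(z + 1 - I)
so the candidates are z = I, z = 2*I, z = -1 + I.

Check the numerator P(z) = 2*z^2 + z + 1 at each one:
  P(I) = -1 + I ≠ 0, so z = I is a (simple) pole.
  P(2*I) = -7 + 2*I ≠ 0, so z = 2*I is a (simple) pole.
  P(-1 + I) = -3*I ≠ 0, so z = -1 + I is a (simple) pole.

Poles of f: {-1 + I, I, 2*I}

Final answer: {-1 + I, I, 2*I}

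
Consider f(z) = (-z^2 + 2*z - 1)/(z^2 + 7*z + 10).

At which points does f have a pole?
The singularities of f are the zeros of the denominator. Factoring,
  z^2 + 7*z + 10 = (z + 2)*(z + 5)
so the candidates are z = -2, z = -5.

Check the numerator P(z) = -z^2 + 2*z - 1 at each one:
  P(-2) = -9 ≠ 0, so z = -2 is a (simple) pole.
  P(-5) = -36 ≠ 0, so z = -5 is a (simple) pole.

Poles of f: {-5, -2}

Final answer: {-5, -2}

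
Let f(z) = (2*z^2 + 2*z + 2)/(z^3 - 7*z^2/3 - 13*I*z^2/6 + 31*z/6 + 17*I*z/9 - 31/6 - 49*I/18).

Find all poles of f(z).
The singularities of f are the zeros of the denominator. Factoring,
  z^3 - 7*z^2/3 - 13*I*z^2/6 + 31*z/6 + 17*I*z/9 - 31/6 - 49*I/18 = (z - 1 - 3*I)*(z - 1/3 + 3*I/2)*(z - 1 - 2*I/3)
so the candidates are z = 1 + 3*I, z = 1/3 - 3*I/2, z = 1 + 2*I/3.

Check the numerator P(z) = 2*z^2 + 2*z + 2 at each one:
  P(1 + 3*I) = -12 + 18*I ≠ 0, so z = 1 + 3*I is a (simple) pole.
  P(1/3 - 3*I/2) = -29/18 - 5*I ≠ 0, so z = 1/3 - 3*I/2 is a (simple) pole.
  P(1 + 2*I/3) = 46/9 + 4*I ≠ 0, so z = 1 + 2*I/3 is a (simple) pole.

Poles of f: {1/3 - 3*I/2, 1 + 2*I/3, 1 + 3*I}

Final answer: {1/3 - 3*I/2, 1 + 2*I/3, 1 + 3*I}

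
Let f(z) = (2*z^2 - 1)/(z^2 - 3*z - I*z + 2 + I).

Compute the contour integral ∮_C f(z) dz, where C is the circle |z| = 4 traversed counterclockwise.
pi*(-4 + 12*I)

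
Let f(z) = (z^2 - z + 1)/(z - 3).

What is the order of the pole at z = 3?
1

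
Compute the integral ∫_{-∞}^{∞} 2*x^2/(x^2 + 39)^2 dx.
Let f(z) = 2*z^2/(z^2 + 39)^2. The denominator has no real zeros and deg Q - deg P = 2 ≥ 2, so the integral of f over the upper semicircle |z| = R tends to 0 as R → ∞. Closing the contour in the upper half-plane,
  ∫_{-∞}^{∞} f(x) dx = 2πi · Σ Res(f, z_k)  over the poles with Im z_k > 0.

Zeros of the denominator: z^2 + 39 = 0 gives z = ±sqrt(39)*I.
Upper half-plane: z = sqrt(39)*I (a pole of order 2).

Write f(z) = g(z)/(z - sqrt(39)*I)^2 with g(z) = 2*z^2/(z + sqrt(39)*I)^2. For a double pole, Res(f, z₀) = g'(z₀):
  g'(z) = 4*sqrt(39)*I*z/(z + sqrt(39)*I)^3
  Res(f, sqrt(39)*I) = g'(sqrt(39)*I) = -sqrt(39)*I/78

∫_{-∞}^{∞} f(x) dx = 2πi · (-sqrt(39)*I/78) = sqrt(39)*pi/39

Final answer: sqrt(39)*pi/39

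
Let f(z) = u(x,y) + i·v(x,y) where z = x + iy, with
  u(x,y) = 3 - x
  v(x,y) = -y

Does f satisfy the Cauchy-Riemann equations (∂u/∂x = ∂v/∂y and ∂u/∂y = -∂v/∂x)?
∂u/∂x = -1
∂v/∂y = -1
∂u/∂y = 0
∂v/∂x = 0
∂u/∂x = ∂v/∂y and ∂u/∂y = -∂v/∂x hold identically; f is analytic.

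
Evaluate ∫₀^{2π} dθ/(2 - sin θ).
Call the integral J. The integrand is 2π-periodic and we integrate over a full period, so shifting θ does not change the value (θ → θ + π/2 turns sin θ into cos θ; θ → θ + π flips the sign of the trig term). Hence
  J = ∫₀^{2π} dθ/(2 + cos θ).
Put z = e^{iθ}: then cos θ = (z + 1/z)/2, dθ = dz/(iz), and z runs once counterclockwise around |z| = 1:
  J = ∮_{|z|=1} 1/(2 + (z + 1/z)/2) · dz/(iz) = (2/i) ∮_{|z|=1} dz/(z^2 + 4*z + 1).
The roots of z^2 + 4*z + 1 are z = (-2 ± sqrt(2^2 - 1^2)), with sqrt(3) = sqrt(3); their product is 1, so only z₊ = -2 + sqrt(3) lies inside the unit circle (z₋ = -2 - sqrt(3) lies outside).
z₊ is a simple zero of q(z) = z^2 + 4*z + 1, so Res(1/q, z₊) = 1/q'(z₊) with q'(z) = 2*z + 4; and q'(z₊) = (z₊ - z₋) = 2*sqrt(3).
Therefore J = (2/i) · 2πi · 1/(2*sqrt(3)) = 2*pi/(sqrt(3)) = 2*sqrt(3)*pi/3

Final answer: 2*sqrt(3)*pi/3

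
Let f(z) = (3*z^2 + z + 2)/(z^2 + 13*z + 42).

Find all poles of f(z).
{-7, -6}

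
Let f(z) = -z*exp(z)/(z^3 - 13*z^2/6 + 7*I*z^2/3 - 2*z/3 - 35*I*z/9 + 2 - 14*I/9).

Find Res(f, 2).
Write f(z) = P(z)/Q(z) with P(z) = -z*exp(z) and Q(z) = z^3 - 13*z^2/6 + 7*I*z^2/3 - 2*z/3 - 35*I*z/9 + 2 - 14*I/9.
The denominator factors as Q(z) = (z - 2/3 + 2*I)*(z - 2)*(z + 1/2 + I/3), so z = 2 is a simple zero of Q and P is analytic there; z = 2 is therefore a simple pole and
  Res(f, z₀) = P(z₀)/Q'(z₀).

Q'(z) = 3*z^2 - 13*z/3 + 14*I*z/3 - 2/3 - 35*I/9, so Q'(2) = 8/3 + 49*I/9.
P(2) = -2*exp(2).

Res(f, 2) = (-2*exp(2))/(8/3 + 49*I/9) = (-432/2977 + 882*I/2977)*exp(2)

Final answer: (-432/2977 + 882*I/2977)*exp(2)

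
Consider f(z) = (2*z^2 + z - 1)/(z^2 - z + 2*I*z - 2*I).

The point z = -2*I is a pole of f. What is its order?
Factor the denominator:
  z^2 - z + 2*I*z - 2*I = (z + 2*I)*(z - 1)

The numerator P(z) = 2*z^2 + z - 1 has P(-2*I) = -9 - 2*I ≠ 0, so no factor of (z + 2*I) cancels.
Near z = -2*I we can therefore write f(z) = g(z)/(z + 2*I) with g analytic at -2*I and g(-2*I) ≠ 0 (g is the numerator divided by the remaining denominator factors).

Hence z = -2*I is a pole of order 1.

Final answer: 1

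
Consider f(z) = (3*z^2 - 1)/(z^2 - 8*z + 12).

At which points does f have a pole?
The singularities of f are the zeros of the denominator. Factoring,
  z^2 - 8*z + 12 = (z - 6)*(z - 2)
so the candidates are z = 6, z = 2.

Check the numerator P(z) = 3*z^2 - 1 at each one:
  P(6) = 107 ≠ 0, so z = 6 is a (simple) pole.
  P(2) = 11 ≠ 0, so z = 2 is a (simple) pole.

Poles of f: {2, 6}

Final answer: {2, 6}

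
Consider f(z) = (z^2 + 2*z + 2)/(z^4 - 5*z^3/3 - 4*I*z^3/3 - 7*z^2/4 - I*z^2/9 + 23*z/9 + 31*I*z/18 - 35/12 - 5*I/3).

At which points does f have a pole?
The singularities of f are the zeros of the denominator. Factoring,
  z^4 - 5*z^3/3 - 4*I*z^3/3 - 7*z^2/4 - I*z^2/9 + 23*z/9 + 31*I*z/18 - 35/12 - 5*I/3 = (z - 2/3 - I)*(z + 3/2)*(z - 1/2 + 2*I/3)*(z - 2 - I)
so the candidates are z = 2/3 + I, z = -3/2, z = 1/2 - 2*I/3, z = 2 + I.

Check the numerator P(z) = z^2 + 2*z + 2 at each one:
  P(2/3 + I) = 25/9 + 10*I/3 ≠ 0, so z = 2/3 + I is a (simple) pole.
  P(-3/2) = 5/4 ≠ 0, so z = -3/2 is a (simple) pole.
  P(1/2 - 2*I/3) = 101/36 - 2*I ≠ 0, so z = 1/2 - 2*I/3 is a (simple) pole.
  P(2 + I) = 9 + 6*I ≠ 0, so z = 2 + I is a (simple) pole.

Poles of f: {-3/2, 1/2 - 2*I/3, 2/3 + I, 2 + I}

Final answer: {-3/2, 1/2 - 2*I/3, 2/3 + I, 2 + I}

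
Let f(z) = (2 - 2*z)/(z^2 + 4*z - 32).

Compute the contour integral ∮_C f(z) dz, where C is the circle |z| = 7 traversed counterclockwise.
By the residue theorem, ∮_C f(z) dz = 2πi · (sum of the residues of f at the poles inside |z| = 7).

The denominator factors as (z - 4)*(z + 8), so the singularities of f are simple poles at z = 4, z = -8.
  |4|² = 16 < 49 = 7², so this pole is inside the contour.
  |-8|² = 64 > 49 = 7², so this pole is outside the contour.

With P(z) = 2 - 2*z and Q(z) = z^2 + 4*z - 32, each pole is simple, so Res(f, z₀) = P(z₀)/Q'(z₀) with Q'(z) = 2*z + 4.
  Res(f, 4) = P(4)/Q'(4) = (-6)/(12) = -1/2

∮_C f(z) dz = 2πi · (-1/2) = -I*pi

Final answer: -I*pi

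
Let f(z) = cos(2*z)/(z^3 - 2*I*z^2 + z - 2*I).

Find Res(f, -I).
Write f(z) = P(z)/Q(z) with P(z) = cos(2*z) and Q(z) = z^3 - 2*I*z^2 + z - 2*I.
The denominator factors as Q(z) = (z + I)*(z - I)*(z - 2*I), so z = -I is a simple zero of Q and P is analytic there; z = -I is therefore a simple pole and
  Res(f, z₀) = P(z₀)/Q'(z₀).

Q'(z) = 3*z^2 - 4*I*z + 1, so Q'(-I) = -6.
P(-I) = cosh(2).

Res(f, -I) = (cosh(2))/(-6) = -cosh(2)/6

Final answer: -cosh(2)/6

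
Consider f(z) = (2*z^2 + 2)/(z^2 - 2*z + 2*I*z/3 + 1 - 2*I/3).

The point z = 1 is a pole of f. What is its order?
Factor the denominator:
  z^2 - 2*z + 2*I*z/3 + 1 - 2*I/3 = (z - 1)*(z - 1 + 2*I/3)

The numerator P(z) = 2*z^2 + 2 has P(1) = 4 ≠ 0, so no factor of (z - 1) cancels.
Near z = 1 we can therefore write f(z) = g(z)/(z - 1) with g analytic at 1 and g(1) ≠ 0 (g is the numerator divided by the remaining denominator factors).

Hence z = 1 is a pole of order 1.

Final answer: 1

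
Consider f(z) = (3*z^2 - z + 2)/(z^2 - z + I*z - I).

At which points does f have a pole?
{-I, 1}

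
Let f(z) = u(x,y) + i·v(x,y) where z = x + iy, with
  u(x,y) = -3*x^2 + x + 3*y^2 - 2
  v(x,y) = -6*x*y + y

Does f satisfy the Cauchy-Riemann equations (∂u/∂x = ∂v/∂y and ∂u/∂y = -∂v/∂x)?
∂u/∂x = 1 - 6*x
∂v/∂y = 1 - 6*x
∂u/∂y = 6*y
∂v/∂x = -6*y
∂u/∂x = ∂v/∂y and ∂u/∂y = -∂v/∂x hold identically; f is analytic.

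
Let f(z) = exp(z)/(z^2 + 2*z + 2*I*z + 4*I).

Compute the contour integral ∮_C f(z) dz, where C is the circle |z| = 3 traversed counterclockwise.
By the residue theorem, ∮_C f(z) dz = 2πi · (sum of the residues of f at the poles inside |z| = 3).

The denominator factors as (z + 2*I)*(z + 2), so the singularities of f are simple poles at z = -2*I, z = -2.
  |-2*I|² = 4 < 9 = 3², so this pole is inside the contour.
  |-2|² = 4 < 9 = 3², so this pole is inside the contour.

With P(z) = exp(z) and Q(z) = z^2 + 2*z + 2*I*z + 4*I, each pole is simple, so Res(f, z₀) = P(z₀)/Q'(z₀) with Q'(z) = 2*z + 2 + 2*I.
  Res(f, -2*I) = P(-2*I)/Q'(-2*I) = (exp(-2*I))/(2 - 2*I) = (1/4 + I/4)*exp(-2*I)
  Res(f, -2) = P(-2)/Q'(-2) = (exp(-2))/(-2 + 2*I) = (-1/4 - I/4)*exp(-2)

Sum of residues inside C: (1/4 + I/4)*exp(-2*I) + (-1/4 - I/4)*exp(-2)
∮_C f(z) dz = 2πi · ((1/4 + I/4)*exp(-2*I) + (-1/4 - I/4)*exp(-2)) = pi*(1/2 - I/2)*exp(-2) + pi*(-1/2 + I/2)*exp(-2*I)

Final answer: pi*(1/2 - I/2)*exp(-2) + pi*(-1/2 + I/2)*exp(-2*I)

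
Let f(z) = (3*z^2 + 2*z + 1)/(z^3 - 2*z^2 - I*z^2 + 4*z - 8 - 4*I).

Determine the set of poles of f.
{-2*I, 2*I, 2 + I}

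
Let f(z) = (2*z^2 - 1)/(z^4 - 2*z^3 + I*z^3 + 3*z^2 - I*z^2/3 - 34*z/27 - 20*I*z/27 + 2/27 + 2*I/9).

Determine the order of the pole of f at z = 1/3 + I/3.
Factor the denominator:
  z^4 - 2*z^3 + I*z^3 + 3*z^2 - I*z^2/3 - 34*z/27 - 20*I*z/27 + 2/27 + 2*I/9 = (z - 1/3 - I/3)^3*(z - 1 + 2*I)

The numerator P(z) = 2*z^2 - 1 has P(1/3 + I/3) = -1 + 4*I/9 ≠ 0, so no factor of (z - 1/3 - I/3) cancels.
Near z = 1/3 + I/3 we can therefore write f(z) = g(z)/(z - 1/3 - I/3)^3 with g analytic at 1/3 + I/3 and g(1/3 + I/3) ≠ 0 (g is the numerator divided by the remaining denominator factors).

Hence z = 1/3 + I/3 is a pole of order 3.

Final answer: 3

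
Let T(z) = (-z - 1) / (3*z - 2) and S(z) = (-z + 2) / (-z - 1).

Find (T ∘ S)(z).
(-2*z + 1)/(z - 8)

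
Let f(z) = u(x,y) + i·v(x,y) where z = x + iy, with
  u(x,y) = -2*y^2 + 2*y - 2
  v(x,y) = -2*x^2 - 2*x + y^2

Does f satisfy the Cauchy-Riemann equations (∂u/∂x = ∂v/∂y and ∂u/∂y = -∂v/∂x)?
∂u/∂x = 0
∂v/∂y = 2*y
∂u/∂y = 2 - 4*y
∂v/∂x = -4*x - 2
∂u/∂x ≠ ∂v/∂y and ∂u/∂y ≠ -∂v/∂x; the Cauchy-Riemann equations are not satisfied, so f is not analytic.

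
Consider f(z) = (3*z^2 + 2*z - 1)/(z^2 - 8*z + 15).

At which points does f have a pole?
The singularities of f are the zeros of the denominator. Factoring,
  z^2 - 8*z + 15 = (z - 3)*(z - 5)
so the candidates are z = 3, z = 5.

Check the numerator P(z) = 3*z^2 + 2*z - 1 at each one:
  P(3) = 32 ≠ 0, so z = 3 is a (simple) pole.
  P(5) = 84 ≠ 0, so z = 5 is a (simple) pole.

Poles of f: {3, 5}

Final answer: {3, 5}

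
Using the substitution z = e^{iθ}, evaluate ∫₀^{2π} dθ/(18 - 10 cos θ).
sqrt(14)*pi/28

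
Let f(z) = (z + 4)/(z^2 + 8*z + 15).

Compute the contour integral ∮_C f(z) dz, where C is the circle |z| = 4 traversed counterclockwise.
I*pi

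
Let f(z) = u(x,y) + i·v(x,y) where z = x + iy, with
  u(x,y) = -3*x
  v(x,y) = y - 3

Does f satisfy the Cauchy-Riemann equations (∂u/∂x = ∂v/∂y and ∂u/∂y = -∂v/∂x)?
∂u/∂x = -3
∂v/∂y = 1
∂u/∂y = 0
∂v/∂x = 0
∂u/∂x ≠ ∂v/∂y; the Cauchy-Riemann equations are not satisfied, so f is not analytic.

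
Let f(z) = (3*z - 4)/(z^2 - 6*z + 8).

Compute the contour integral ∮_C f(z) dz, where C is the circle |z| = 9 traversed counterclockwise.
By the residue theorem, ∮_C f(z) dz = 2πi · (sum of the residues of f at the poles inside |z| = 9).

The denominator factors as (z - 2)*(z - 4), so the singularities of f are simple poles at z = 2, z = 4.
  |2|² = 4 < 81 = 9², so this pole is inside the contour.
  |4|² = 16 < 81 = 9², so this pole is inside the contour.

With P(z) = 3*z - 4 and Q(z) = z^2 - 6*z + 8, each pole is simple, so Res(f, z₀) = P(z₀)/Q'(z₀) with Q'(z) = 2*z - 6.
  Res(f, 2) = P(2)/Q'(2) = (2)/(-2) = -1
  Res(f, 4) = P(4)/Q'(4) = (8)/(2) = 4

Sum of residues inside C: 3
∮_C f(z) dz = 2πi · (3) = 6*I*pi

Final answer: 6*I*pi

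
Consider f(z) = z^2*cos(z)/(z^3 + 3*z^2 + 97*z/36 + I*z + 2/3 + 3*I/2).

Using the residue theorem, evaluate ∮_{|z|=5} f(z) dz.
By the residue theorem, ∮_C f(z) dz = 2πi · (sum of the residues of f at the poles inside |z| = 5).

The denominator factors as (z + 3/2 - 2*I/3)*(z + 2*I/3)*(z + 3/2), so the singularities of f are simple poles at z = -3/2 + 2*I/3, z = -2*I/3, z = -3/2.
  |-3/2 + 2*I/3|² = 97/36 < 25 = 5², so this pole is inside the contour.
  |-2*I/3|² = 4/9 < 25 = 5², so this pole is inside the contour.
  |-3/2|² = 9/4 < 25 = 5², so this pole is inside the contour.

With P(z) = z^2*cos(z) and Q(z) = z^3 + 3*z^2 + 97*z/36 + I*z + 2/3 + 3*I/2, each pole is simple, so Res(f, z₀) = P(z₀)/Q'(z₀) with Q'(z) = 3*z^2 + 6*z + 97/36 + I.
  Res(f, -3/2 + 2*I/3) = P(-3/2 + 2*I/3)/Q'(-3/2 + 2*I/3) = ((65/36 - 2*I)*cos(3/2 - 2*I/3))/(-8/9 - I) = (32/145 + 1161*I/580)*cos(3/2 - 2*I/3)
  Res(f, -2*I/3) = P(-2*I/3)/Q'(-2*I/3) = (-4*cosh(2/3)/9)/(49/36 - 3*I) = (-784/14065 - 1728*I/14065)*cosh(2/3)
  Res(f, -3/2) = P(-3/2)/Q'(-3/2) = (9*cos(3/2)/4)/(4/9 + I) = (81/97 - 729*I/388)*cos(3/2)

Sum of residues inside C: (-784/14065 - 1728*I/14065)*cosh(2/3) + (81/97 - 729*I/388)*cos(3/2) + (32/145 + 1161*I/580)*cos(3/2 - 2*I/3)
∮_C f(z) dz = 2πi · ((-784/14065 - 1728*I/14065)*cosh(2/3) + (81/97 - 729*I/388)*cos(3/2) + (32/145 + 1161*I/580)*cos(3/2 - 2*I/3)) = pi*(-1161/290 + 64*I/145)*cos(3/2 - 2*I/3) + pi*(3456/14065 - 1568*I/14065)*cosh(2/3) + pi*(729/194 + 162*I/97)*cos(3/2)

Final answer: pi*(-1161/290 + 64*I/145)*cos(3/2 - 2*I/3) + pi*(3456/14065 - 1568*I/14065)*cosh(2/3) + pi*(729/194 + 162*I/97)*cos(3/2)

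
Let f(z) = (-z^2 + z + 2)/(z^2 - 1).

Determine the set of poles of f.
The singularities of f are the zeros of the denominator. Factoring,
  z^2 - 1 = (z + 1)*(z - 1)
so the candidates are z = -1, z = 1.

Check the numerator P(z) = -z^2 + z + 2 at each one:
  P(-1) = 0, so the factor (z + 1) cancels and z = -1 is only a removable singularity, not a pole.
  P(1) = 2 ≠ 0, so z = 1 is a (simple) pole.

Poles of f: {1}

Final answer: {1}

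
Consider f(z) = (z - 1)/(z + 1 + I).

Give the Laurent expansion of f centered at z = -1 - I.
(-2 - I)/(z + 1 + I) + 1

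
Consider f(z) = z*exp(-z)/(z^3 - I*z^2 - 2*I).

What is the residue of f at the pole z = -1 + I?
(-3/10 - I/10)*exp(1 - I)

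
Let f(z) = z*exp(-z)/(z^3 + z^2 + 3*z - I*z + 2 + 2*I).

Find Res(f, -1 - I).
(-2/5 + I/5)*exp(1 + I)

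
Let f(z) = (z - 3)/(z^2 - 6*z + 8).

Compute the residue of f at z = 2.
Write f(z) = P(z)/Q(z) with P(z) = z - 3 and Q(z) = z^2 - 6*z + 8.
The denominator factors as Q(z) = (z - 2)*(z - 4), so z = 2 is a simple zero of Q and P is analytic there; z = 2 is therefore a simple pole and
  Res(f, z₀) = P(z₀)/Q'(z₀).

Q'(z) = 2*z - 6, so Q'(2) = -2.
P(2) = -1.

Res(f, 2) = (-1)/(-2) = 1/2

Final answer: 1/2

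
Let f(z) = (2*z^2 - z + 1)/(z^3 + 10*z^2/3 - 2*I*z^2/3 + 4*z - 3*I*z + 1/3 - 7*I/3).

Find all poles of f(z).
The singularities of f are the zeros of the denominator. Factoring,
  z^3 + 10*z^2/3 - 2*I*z^2/3 + 4*z - 3*I*z + 1/3 - 7*I/3 = (z + 2 + I)*(z + 1/3 - 2*I/3)*(z + 1 - I)
so the candidates are z = -2 - I, z = -1/3 + 2*I/3, z = -1 + I.

Check the numerator P(z) = 2*z^2 - z + 1 at each one:
  P(-2 - I) = 9 + 9*I ≠ 0, so z = -2 - I is a (simple) pole.
  P(-1/3 + 2*I/3) = 2/3 - 14*I/9 ≠ 0, so z = -1/3 + 2*I/3 is a (simple) pole.
  P(-1 + I) = 2 - 5*I ≠ 0, so z = -1 + I is a (simple) pole.

Poles of f: {-2 - I, -1 + I, -1/3 + 2*I/3}

Final answer: {-2 - I, -1 + I, -1/3 + 2*I/3}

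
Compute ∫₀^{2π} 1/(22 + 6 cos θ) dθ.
sqrt(7)*pi/28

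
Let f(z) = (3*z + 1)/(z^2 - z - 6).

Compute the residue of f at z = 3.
Write f(z) = P(z)/Q(z) with P(z) = 3*z + 1 and Q(z) = z^2 - z - 6.
The denominator factors as Q(z) = (z - 3)*(z + 2), so z = 3 is a simple zero of Q and P is analytic there; z = 3 is therefore a simple pole and
  Res(f, z₀) = P(z₀)/Q'(z₀).

Q'(z) = 2*z - 1, so Q'(3) = 5.
P(3) = 10.

Res(f, 3) = (10)/(5) = 2

Final answer: 2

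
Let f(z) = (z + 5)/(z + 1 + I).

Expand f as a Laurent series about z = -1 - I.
Put w = z - (-1 - I), i.e. z = w - 1 - I. The denominator is w, so it suffices to rewrite the numerator in powers of w.

P(z) = z + 5
P(w - 1 - I) = 4 - I + w

Dividing each term by w:
  f = (4 - I)/w + 1

Substituting back w = z + 1 + I:
  f(z) = (4 - I)/(z + 1 + I) + 1

The series is finite because the numerator is a polynomial; the negative powers form the principal part, and the coefficient of 1/(z + 1 + I) gives Res(f, -1 - I) = 4 - I.

Final answer: (4 - I)/(z + 1 + I) + 1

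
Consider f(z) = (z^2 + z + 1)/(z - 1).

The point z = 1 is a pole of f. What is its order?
Factor the denominator:
  z - 1 = (z - 1)

The numerator P(z) = z^2 + z + 1 has P(1) = 3 ≠ 0, so no factor of (z - 1) cancels.
Near z = 1 we can therefore write f(z) = g(z)/(z - 1) with g analytic at 1 and g(1) ≠ 0 (g is just the numerator).

Hence z = 1 is a pole of order 1.

Final answer: 1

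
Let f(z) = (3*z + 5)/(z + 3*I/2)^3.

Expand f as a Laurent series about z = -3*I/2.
Put w = z - (-3*I/2), i.e. z = w - 3*I/2. The denominator is w^3, so it suffices to rewrite the numerator in powers of w.

P(z) = 3*z + 5
P(w - 3*I/2) = 5 - 9*I/2 + 3*w

Dividing each term by w^3:
  f = (5 - 9*I/2)/w^3 + 3/w^2

Substituting back w = z + 3*I/2:
  f(z) = (5 - 9*I/2)/(z + 3*I/2)^3 + 3/(z + 3*I/2)^2

The series is finite because the numerator is a polynomial; the negative powers form the principal part.

Final answer: (5 - 9*I/2)/(z + 3*I/2)^3 + 3/(z + 3*I/2)^2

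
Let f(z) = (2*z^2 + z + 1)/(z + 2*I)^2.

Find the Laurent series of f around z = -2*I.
(-7 - 2*I)/(z + 2*I)^2 + (1 - 8*I)/(z + 2*I) + 2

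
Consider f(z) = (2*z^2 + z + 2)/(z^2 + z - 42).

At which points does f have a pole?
The singularities of f are the zeros of the denominator. Factoring,
  z^2 + z - 42 = (z - 6)*(z + 7)
so the candidates are z = 6, z = -7.

Check the numerator P(z) = 2*z^2 + z + 2 at each one:
  P(6) = 80 ≠ 0, so z = 6 is a (simple) pole.
  P(-7) = 93 ≠ 0, so z = -7 is a (simple) pole.

Poles of f: {-7, 6}

Final answer: {-7, 6}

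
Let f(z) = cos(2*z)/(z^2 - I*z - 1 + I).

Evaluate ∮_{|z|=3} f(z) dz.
pi*(-2/5 + 4*I/5)*cos(2) + pi*(2/5 - 4*I/5)*cos(2 - 2*I)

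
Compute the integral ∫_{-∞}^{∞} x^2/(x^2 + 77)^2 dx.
Let f(z) = z^2/(z^2 + 77)^2. The denominator has no real zeros and deg Q - deg P = 2 ≥ 2, so the integral of f over the upper semicircle |z| = R tends to 0 as R → ∞. Closing the contour in the upper half-plane,
  ∫_{-∞}^{∞} f(x) dx = 2πi · Σ Res(f, z_k)  over the poles with Im z_k > 0.

Zeros of the denominator: z^2 + 77 = 0 gives z = ±sqrt(77)*I.
Upper half-plane: z = sqrt(77)*I (a pole of order 2).

Write f(z) = g(z)/(z - sqrt(77)*I)^2 with g(z) = z^2/(z + sqrt(77)*I)^2. For a double pole, Res(f, z₀) = g'(z₀):
  g'(z) = 2*sqrt(77)*I*z/(z + sqrt(77)*I)^3
  Res(f, sqrt(77)*I) = g'(sqrt(77)*I) = -sqrt(77)*I/308

∫_{-∞}^{∞} f(x) dx = 2πi · (-sqrt(77)*I/308) = sqrt(77)*pi/154

Final answer: sqrt(77)*pi/154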